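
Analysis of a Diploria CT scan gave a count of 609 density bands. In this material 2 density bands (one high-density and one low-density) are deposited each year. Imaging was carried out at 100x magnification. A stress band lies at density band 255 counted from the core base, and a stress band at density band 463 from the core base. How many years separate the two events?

104 yr

The two markers are separated by 463 − 255 = 208 density bands.
With 2 density bands per year, 208 / 2 = 104 years.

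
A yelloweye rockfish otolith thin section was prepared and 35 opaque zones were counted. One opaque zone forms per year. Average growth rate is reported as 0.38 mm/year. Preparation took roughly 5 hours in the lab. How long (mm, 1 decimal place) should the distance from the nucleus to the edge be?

13.3 mm

The record spans 35 years at 0.38 mm per year.
Length ≈ 0.38 × 35 = 13.3 mm.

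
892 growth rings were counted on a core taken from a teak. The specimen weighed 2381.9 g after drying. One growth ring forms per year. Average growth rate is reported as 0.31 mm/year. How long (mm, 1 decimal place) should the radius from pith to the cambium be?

The record spans 892 years at 0.31 mm per year.
Length ≈ 0.31 × 892 = 276.5 mm.

276.5 mm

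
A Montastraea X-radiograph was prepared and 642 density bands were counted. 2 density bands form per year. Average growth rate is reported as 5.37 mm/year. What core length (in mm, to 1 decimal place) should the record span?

Dividing by 2 density bands per year: 642 / 2 = 321 years.
Length ≈ 5.37 × 321 = 1723.8 mm.

1723.8 mm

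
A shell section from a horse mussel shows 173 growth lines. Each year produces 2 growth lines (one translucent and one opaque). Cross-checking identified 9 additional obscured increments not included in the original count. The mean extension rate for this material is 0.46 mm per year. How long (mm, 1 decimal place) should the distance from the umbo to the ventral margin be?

Correcting the raw count gives 173 + 9 = 182 true growth lines.
182 growth lines at 2 per year is 182 / 2 = 91 years.
91 years at 0.46 mm/year gives 0.46 × 91 = 41.9 mm.

41.9 mm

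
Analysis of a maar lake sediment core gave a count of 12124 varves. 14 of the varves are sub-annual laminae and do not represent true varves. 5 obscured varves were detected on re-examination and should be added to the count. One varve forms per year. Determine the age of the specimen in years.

True varve count = 12124 − 14 + 5 = 12115.
With a one-to-one varve periodicity this is 12115 years.

12115 years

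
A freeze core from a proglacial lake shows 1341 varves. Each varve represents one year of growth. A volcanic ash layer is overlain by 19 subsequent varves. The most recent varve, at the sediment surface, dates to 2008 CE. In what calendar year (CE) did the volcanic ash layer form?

There are 19 varves younger than the volcanic ash layer.
The varve at the sediment surface is 2008 CE, so the volcanic ash layer dates to 2008 − 19 = 1989 CE.

1989 CE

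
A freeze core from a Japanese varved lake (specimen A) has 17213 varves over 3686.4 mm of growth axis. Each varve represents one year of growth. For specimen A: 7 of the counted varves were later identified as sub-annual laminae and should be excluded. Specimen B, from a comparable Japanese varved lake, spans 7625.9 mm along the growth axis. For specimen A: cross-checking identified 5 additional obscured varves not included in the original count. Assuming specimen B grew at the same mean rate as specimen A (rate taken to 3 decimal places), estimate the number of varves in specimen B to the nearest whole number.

35635 varves

Specimen A: after corrections the count is 17213 − 7 + 5 = 17211 varves.
A: 3686.4 mm over 17211 years gives 3686.4 / 17211 ≈ 0.214 mm/year.
B spans 7625.9 / 0.214 = 35635.05 years ≈ 35635 varves.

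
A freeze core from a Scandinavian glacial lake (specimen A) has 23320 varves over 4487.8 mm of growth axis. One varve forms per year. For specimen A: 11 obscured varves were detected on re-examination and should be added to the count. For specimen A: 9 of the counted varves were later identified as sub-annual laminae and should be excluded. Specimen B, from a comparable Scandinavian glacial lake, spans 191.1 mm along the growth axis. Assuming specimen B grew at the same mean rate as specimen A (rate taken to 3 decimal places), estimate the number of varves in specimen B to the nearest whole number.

995 varves

Specimen A: correcting the raw count gives 23320 − 9 + 11 = 23322 true varves.
A: 4487.8 mm over 23322 years gives 4487.8 / 23322 ≈ 0.192 mm per year.
B spans 191.1 / 0.192 = 995.31 years ≈ 995 varves.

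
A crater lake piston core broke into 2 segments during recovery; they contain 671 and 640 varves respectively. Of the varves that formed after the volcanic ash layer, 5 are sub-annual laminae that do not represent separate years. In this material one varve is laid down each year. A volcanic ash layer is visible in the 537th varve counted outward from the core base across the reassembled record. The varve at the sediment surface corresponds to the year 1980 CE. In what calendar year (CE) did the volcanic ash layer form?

1211 CE

Total varves = 671 + 640 = 1311.
Between varve 537 and the sediment surface there are 1311 − 537 = 774 varves.
Removing the 5 false varves leaves 774 − 5 = 769 true varves beyond the volcanic ash layer.
The varve at the sediment surface is 1980 CE, so the volcanic ash layer dates to 1980 − 769 = 1211 CE.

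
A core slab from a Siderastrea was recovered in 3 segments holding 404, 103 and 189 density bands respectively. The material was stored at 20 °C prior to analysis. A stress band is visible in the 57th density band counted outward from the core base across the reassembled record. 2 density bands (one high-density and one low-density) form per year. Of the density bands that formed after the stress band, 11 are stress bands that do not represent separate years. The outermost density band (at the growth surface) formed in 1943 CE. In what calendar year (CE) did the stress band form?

1629 CE

Total density bands = 404 + 103 + 189 = 696.
696 − 57 = 639 density bands lie beyond the stress band toward the growth surface.
639 − 11 false = 628 true density bands after the stress band.
628 density bands at 2 per year is 628 / 2 = 314 years.
1943 − 314 = 1629 CE.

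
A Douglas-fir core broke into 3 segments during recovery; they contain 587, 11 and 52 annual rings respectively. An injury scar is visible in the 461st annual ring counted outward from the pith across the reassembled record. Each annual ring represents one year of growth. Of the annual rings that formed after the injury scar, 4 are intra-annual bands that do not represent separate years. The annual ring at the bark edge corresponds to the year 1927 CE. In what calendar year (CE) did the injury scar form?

Total annual rings = 587 + 11 + 52 = 650.
The injury scar sits at annual ring 461 from the pith, so 650 − 461 = 189 annual rings formed after it.
Removing the 4 false annual rings leaves 189 − 4 = 185 true annual rings beyond the injury scar.
1927 − 185 = 1742 CE.

1742 CE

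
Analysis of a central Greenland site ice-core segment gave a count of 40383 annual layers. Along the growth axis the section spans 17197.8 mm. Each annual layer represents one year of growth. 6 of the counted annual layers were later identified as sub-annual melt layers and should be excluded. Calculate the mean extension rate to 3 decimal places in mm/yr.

0.426 mm/yr

True annual layer count = 40383 − 6 = 40377.
Extension rate ≈ 17197.8 / 40377 = 0.426 mm/yr.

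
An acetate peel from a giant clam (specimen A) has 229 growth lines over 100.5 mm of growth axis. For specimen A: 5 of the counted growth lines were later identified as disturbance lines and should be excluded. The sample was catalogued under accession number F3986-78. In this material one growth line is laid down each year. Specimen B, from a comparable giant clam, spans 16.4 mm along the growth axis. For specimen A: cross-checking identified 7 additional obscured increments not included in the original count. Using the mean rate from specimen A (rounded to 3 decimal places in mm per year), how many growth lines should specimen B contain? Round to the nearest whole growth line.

38 growth lines

Specimen A: after corrections the count is 229 − 5 + 7 = 231 growth lines.
A: Extension rate ≈ 100.5 / 231 = 0.435 mm/year.
B spans 16.4 / 0.435 = 37.70 years ≈ 38 growth lines.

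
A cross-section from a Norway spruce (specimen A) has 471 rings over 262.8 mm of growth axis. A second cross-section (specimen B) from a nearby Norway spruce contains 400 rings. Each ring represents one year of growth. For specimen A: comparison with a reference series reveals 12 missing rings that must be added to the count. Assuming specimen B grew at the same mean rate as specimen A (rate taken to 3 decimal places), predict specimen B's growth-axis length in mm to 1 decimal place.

Specimen A: adjusted count: 471 + 12 = 483 rings.
A: 262.8 mm over 483 years gives 262.8 / 483 ≈ 0.544 mm per year.
For B, 0.544 mm/year × 400 years = 217.6 mm.

217.6 mm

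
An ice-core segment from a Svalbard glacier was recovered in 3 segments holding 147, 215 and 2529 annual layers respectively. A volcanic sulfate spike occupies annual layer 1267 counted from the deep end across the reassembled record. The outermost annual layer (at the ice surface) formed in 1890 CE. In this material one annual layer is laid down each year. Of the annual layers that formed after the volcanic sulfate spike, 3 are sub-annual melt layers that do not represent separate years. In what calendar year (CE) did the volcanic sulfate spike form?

269 CE

Total annual layers = 147 + 215 + 2529 = 2891.
2891 − 1267 = 1624 annual layers lie beyond the volcanic sulfate spike toward the ice surface.
1624 − 3 false = 1621 true annual layers after the volcanic sulfate spike.
Counting back 1621 years from 1890 CE places the volcanic sulfate spike in 1890 − 1621 = 269 CE.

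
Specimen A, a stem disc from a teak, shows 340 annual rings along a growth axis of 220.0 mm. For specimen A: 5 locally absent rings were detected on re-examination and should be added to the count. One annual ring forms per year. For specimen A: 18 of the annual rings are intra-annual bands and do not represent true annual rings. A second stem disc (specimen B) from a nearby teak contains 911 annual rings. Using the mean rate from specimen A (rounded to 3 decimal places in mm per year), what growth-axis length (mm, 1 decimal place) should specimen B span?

Specimen A: adjusted count: 340 − 18 + 5 = 327 annual rings.
A: Extension rate ≈ 220.0 / 327 = 0.673 mm/yr.
B's length ≈ 0.673 × 911 = 613.1 mm.

613.1 mm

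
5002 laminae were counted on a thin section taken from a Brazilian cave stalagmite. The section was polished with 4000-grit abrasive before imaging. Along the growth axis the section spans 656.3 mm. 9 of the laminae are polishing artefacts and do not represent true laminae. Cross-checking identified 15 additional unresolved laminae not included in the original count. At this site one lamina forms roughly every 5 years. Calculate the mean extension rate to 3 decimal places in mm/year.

Adjusted count: 5002 − 9 + 15 = 5008 laminae.
5008 laminae at 5 years each span 5008 × 5 = 25040 years.
Mean rate = 656.3 mm / 25040 years ≈ 0.026 mm/year.

0.026 mm/year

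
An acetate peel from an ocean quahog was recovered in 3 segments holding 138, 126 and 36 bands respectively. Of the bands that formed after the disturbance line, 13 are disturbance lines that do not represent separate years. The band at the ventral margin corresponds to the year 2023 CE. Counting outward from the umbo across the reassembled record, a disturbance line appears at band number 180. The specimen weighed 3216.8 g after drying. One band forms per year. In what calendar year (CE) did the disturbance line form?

1916 CE

Total bands = 138 + 126 + 36 = 300.
300 − 180 = 120 bands lie beyond the disturbance line toward the ventral margin.
120 − 13 false = 107 true bands after the disturbance line.
The band at the ventral margin is 2023 CE, so the disturbance line dates to 2023 − 107 = 1916 CE.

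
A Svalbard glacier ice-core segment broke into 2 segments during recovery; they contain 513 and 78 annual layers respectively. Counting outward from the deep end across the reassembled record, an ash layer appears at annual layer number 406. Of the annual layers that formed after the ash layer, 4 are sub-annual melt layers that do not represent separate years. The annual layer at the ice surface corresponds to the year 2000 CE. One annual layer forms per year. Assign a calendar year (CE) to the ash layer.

Total annual layers = 513 + 78 = 591.
591 − 406 = 185 annual layers lie beyond the ash layer toward the ice surface.
Removing the 4 false annual layers leaves 185 − 4 = 181 true annual layers beyond the ash layer.
The annual layer at the ice surface is 2000 CE, so the ash layer dates to 2000 − 181 = 1819 CE.

1819 CE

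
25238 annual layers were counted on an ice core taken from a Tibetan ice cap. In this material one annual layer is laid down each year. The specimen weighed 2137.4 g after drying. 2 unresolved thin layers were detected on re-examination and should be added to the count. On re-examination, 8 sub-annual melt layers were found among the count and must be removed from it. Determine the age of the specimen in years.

25232 years

Adjusted count: 25238 − 8 + 2 = 25232 annual layers.
At one annual layer per year, that is 25232 years.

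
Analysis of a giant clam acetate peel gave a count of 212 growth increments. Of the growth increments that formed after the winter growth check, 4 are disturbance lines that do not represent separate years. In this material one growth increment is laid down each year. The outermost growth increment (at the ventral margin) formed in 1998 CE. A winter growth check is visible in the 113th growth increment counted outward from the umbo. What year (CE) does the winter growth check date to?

1903 CE

Between growth increment 113 and the ventral margin there are 212 − 113 = 99 growth increments.
99 − 4 false = 95 true growth increments after the winter growth check.
The growth increment at the ventral margin is 1998 CE, so the winter growth check dates to 1998 − 95 = 1903 CE.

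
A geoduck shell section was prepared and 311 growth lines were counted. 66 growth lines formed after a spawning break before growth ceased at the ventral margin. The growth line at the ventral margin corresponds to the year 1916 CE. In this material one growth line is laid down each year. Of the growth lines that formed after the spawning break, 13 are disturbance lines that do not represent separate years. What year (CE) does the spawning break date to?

66 growth lines post-date the spawning break.
66 − 13 false = 53 true growth lines after the spawning break.
Counting back 53 years from 1916 CE places the spawning break in 1916 − 53 = 1863 CE.

1863 CE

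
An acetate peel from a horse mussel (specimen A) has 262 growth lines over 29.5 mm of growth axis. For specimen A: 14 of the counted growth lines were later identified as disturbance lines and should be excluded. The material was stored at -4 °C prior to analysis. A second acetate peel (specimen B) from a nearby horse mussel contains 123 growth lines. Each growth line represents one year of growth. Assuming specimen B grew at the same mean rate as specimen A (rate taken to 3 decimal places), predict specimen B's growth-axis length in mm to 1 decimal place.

14.6 mm

Specimen A: true growth line count = 262 − 14 = 248.
A: 29.5 mm over 248 years gives 29.5 / 248 ≈ 0.119 mm per year.
B's length ≈ 0.119 × 123 = 14.6 mm.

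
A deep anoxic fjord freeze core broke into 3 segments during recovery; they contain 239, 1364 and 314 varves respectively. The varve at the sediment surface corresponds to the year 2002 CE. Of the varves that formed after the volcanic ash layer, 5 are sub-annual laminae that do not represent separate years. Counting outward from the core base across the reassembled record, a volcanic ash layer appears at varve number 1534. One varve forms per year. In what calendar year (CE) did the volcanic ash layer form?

1624 CE

Total varves = 239 + 1364 + 314 = 1917.
Between varve 1534 and the sediment surface there are 1917 − 1534 = 383 varves.
383 − 5 false = 378 true varves after the volcanic ash layer.
The varve at the sediment surface is 2002 CE, so the volcanic ash layer dates to 2002 − 378 = 1624 CE.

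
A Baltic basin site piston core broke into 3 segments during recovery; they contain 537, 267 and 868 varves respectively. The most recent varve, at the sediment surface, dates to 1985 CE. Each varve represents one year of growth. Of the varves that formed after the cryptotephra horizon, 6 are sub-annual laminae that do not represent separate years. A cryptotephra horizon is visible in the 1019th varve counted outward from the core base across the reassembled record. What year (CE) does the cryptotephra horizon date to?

1338 CE

Total varves = 537 + 267 + 868 = 1672.
1672 − 1019 = 653 varves lie beyond the cryptotephra horizon toward the sediment surface.
Removing the 6 false varves leaves 653 − 6 = 647 true varves beyond the cryptotephra horizon.
Counting back 647 years from 1985 CE places the cryptotephra horizon in 1985 − 647 = 1338 CE.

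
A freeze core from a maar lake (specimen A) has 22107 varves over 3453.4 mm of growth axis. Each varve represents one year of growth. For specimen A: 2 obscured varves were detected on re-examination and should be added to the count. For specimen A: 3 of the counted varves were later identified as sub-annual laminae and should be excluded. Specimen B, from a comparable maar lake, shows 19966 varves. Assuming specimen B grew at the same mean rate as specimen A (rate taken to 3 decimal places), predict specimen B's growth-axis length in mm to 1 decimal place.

3114.7 mm

Specimen A: after corrections the count is 22107 − 3 + 2 = 22106 varves.
A: 3453.4 mm over 22106 years gives 3453.4 / 22106 ≈ 0.156 mm per year.
B's length ≈ 0.156 × 19966 = 3114.7 mm.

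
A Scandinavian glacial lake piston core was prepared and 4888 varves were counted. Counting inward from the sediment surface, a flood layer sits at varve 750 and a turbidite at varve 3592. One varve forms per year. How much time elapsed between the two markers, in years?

2842 yr

The two markers are separated by 3592 − 750 = 2842 varves.
That is 2842 years at one varve per year.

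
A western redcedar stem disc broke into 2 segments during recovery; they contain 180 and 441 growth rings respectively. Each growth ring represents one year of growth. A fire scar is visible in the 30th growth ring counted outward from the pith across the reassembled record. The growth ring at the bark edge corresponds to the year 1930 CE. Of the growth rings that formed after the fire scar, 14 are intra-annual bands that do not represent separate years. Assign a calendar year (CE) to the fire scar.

1353 CE

Total growth rings = 180 + 441 = 621.
The fire scar sits at growth ring 30 from the pith, so 621 − 30 = 591 growth rings formed after it.
Removing the 14 false growth rings leaves 591 − 14 = 577 true growth rings beyond the fire scar.
Counting back 577 years from 1930 CE places the fire scar in 1930 − 577 = 1353 CE.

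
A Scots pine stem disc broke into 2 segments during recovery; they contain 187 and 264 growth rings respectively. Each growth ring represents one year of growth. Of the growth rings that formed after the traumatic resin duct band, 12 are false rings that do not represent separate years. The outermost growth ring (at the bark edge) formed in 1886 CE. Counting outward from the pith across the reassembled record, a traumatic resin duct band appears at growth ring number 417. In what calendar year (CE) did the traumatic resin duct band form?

1864 CE

Total growth rings = 187 + 264 = 451.
The traumatic resin duct band sits at growth ring 417 from the pith, so 451 − 417 = 34 growth rings formed after it.
Removing the 12 false growth rings leaves 34 − 12 = 22 true growth rings beyond the traumatic resin duct band.
The growth ring at the bark edge is 1886 CE, so the traumatic resin duct band dates to 1886 − 22 = 1864 CE.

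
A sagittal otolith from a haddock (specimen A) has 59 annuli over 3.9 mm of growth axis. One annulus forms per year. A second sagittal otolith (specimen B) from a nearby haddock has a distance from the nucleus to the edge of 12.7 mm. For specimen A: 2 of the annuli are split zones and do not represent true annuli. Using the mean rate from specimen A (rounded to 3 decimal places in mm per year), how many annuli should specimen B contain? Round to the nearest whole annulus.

187 annuli

Specimen A: after corrections the count is 59 − 2 = 57 annuli.
A: Extension rate ≈ 3.9 / 57 = 0.068 mm/year.
For B, 12.7 / 0.068 = 186.76 years ≈ 187 annuli.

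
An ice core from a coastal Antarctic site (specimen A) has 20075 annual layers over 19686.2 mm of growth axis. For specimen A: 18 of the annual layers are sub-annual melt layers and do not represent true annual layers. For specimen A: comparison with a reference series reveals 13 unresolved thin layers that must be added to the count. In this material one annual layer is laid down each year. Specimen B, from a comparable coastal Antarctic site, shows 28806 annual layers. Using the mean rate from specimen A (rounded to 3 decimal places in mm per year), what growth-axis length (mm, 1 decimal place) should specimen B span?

28258.7 mm

Specimen A: correcting the raw count gives 20075 − 18 + 13 = 20070 true annual layers.
A: Mean rate = 19686.2 mm / 20070 years ≈ 0.981 mm/yr.
Length of B = 0.981 × 28806 = 28258.7 mm.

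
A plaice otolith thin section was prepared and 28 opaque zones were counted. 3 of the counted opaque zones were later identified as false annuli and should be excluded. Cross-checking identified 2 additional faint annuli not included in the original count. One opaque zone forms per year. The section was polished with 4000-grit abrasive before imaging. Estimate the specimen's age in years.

True opaque zone count = 28 − 3 + 2 = 27.
One opaque zone per year makes the duration 27 years.

27 years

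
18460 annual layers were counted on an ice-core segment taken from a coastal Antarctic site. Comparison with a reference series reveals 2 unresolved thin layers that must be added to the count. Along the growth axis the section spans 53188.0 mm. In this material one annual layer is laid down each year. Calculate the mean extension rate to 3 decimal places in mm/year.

2.881 mm/year

Correcting the raw count gives 18460 + 2 = 18462 true annual layers.
Extension rate ≈ 53188.0 / 18462 = 2.881 mm/year.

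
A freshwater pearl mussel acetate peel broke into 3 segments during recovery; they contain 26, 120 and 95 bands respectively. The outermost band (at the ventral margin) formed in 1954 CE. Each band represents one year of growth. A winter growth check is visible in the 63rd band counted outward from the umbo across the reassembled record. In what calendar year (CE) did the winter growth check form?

1776 CE

Total bands = 26 + 120 + 95 = 241.
Between band 63 and the ventral margin there are 241 − 63 = 178 bands.
The band at the ventral margin is 1954 CE, so the winter growth check dates to 1954 − 178 = 1776 CE.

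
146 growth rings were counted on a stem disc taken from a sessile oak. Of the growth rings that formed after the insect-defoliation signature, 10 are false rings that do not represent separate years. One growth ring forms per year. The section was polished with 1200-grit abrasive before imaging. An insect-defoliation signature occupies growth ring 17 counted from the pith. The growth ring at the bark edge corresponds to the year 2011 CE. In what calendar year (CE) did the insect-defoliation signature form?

Between growth ring 17 and the bark edge there are 146 − 17 = 129 growth rings.
Excluding 10 false growth rings: 129 − 10 = 119.
Counting back 119 years from 2011 CE places the insect-defoliation signature in 2011 − 119 = 1892 CE.

1892 CE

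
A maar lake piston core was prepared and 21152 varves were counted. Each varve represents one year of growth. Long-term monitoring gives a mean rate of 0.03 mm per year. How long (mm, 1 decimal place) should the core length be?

634.6 mm

21152 years of growth are recorded.
Predicted length = 0.03 mm/year × 21152 years = 634.6 mm.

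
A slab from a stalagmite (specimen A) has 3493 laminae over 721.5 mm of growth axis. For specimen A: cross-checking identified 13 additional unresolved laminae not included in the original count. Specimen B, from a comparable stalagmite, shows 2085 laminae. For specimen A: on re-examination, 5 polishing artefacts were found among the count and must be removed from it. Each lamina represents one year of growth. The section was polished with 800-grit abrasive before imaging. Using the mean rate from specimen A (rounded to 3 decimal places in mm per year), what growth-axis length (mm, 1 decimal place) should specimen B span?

429.5 mm

Specimen A: after corrections the count is 3493 − 5 + 13 = 3501 laminae.
A: Mean rate = 721.5 mm / 3501 years ≈ 0.206 mm per year.
For B, 0.206 mm/year × 2085 years = 429.5 mm.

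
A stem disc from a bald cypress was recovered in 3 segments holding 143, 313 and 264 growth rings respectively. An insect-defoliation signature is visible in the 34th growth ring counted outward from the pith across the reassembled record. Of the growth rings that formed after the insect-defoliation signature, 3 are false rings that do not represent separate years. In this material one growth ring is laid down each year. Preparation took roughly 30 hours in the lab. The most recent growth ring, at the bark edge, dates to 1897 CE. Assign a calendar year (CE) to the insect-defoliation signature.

1214 CE

Total growth rings = 143 + 313 + 264 = 720.
720 − 34 = 686 growth rings lie beyond the insect-defoliation signature toward the bark edge.
Excluding 3 false growth rings: 686 − 3 = 683.
Counting back 683 years from 1897 CE places the insect-defoliation signature in 1897 − 683 = 1214 CE.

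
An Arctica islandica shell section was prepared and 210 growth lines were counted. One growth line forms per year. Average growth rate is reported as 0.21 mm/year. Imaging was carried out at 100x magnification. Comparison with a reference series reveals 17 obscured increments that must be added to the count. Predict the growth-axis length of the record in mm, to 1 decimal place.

True growth line count = 210 + 17 = 227.
227 years at 0.21 mm/year gives 0.21 × 227 = 47.7 mm.

47.7 mm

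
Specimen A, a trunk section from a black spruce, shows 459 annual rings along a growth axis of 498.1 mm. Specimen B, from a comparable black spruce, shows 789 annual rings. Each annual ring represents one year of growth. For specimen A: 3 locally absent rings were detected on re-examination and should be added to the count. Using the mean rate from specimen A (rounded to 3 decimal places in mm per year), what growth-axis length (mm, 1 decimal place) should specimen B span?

Specimen A: adjusted count: 459 + 3 = 462 annual rings.
A: 498.1 mm over 462 years gives 498.1 / 462 ≈ 1.078 mm per year.
For B, 1.078 mm/year × 789 years = 850.5 mm.

850.5 mm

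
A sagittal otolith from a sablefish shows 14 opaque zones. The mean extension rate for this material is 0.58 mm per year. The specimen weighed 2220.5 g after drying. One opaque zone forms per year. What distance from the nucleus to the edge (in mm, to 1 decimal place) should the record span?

8.1 mm

The record spans 14 years at 0.58 mm per year.
14 years at 0.58 mm/year gives 0.58 × 14 = 8.1 mm.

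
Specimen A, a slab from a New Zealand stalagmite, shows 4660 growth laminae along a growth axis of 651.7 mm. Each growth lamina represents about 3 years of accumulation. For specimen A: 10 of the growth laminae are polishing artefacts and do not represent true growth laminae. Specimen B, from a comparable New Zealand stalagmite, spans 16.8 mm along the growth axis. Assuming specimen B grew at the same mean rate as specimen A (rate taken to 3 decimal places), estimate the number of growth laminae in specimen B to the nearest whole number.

Specimen A: after corrections the count is 4660 − 10 = 4650 growth laminae.
Specimen A: 4650 growth laminae at 3 years each span 4650 × 3 = 13950 years.
A: Extension rate ≈ 651.7 / 13950 = 0.047 mm per year.
B spans 16.8 / 0.047 = 357.45 years; at 3 years per growth lamina that is 357.45 / 3 ≈ 119 growth laminae.

119 growth laminae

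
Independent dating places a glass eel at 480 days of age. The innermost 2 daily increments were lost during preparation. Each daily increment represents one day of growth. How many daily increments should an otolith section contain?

Expected daily increments over 480 days: 480.
Less the 2 uncaptured daily increments: 480 − 2 = 478.

478 daily increments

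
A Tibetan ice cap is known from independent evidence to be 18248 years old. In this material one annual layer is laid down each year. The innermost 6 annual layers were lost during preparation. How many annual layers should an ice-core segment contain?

One annual layer per year gives 18248 annual layers over 18248 years.
18248 − 6 missed = 18242 annual layers expected in the prepared section.

18242 annual layers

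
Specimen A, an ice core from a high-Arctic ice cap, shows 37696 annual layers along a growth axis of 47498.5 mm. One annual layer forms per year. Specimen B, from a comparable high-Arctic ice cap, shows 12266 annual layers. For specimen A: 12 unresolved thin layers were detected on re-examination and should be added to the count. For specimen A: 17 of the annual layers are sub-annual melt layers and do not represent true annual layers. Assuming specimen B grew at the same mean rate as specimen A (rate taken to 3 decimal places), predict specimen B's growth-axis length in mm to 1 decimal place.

15455.2 mm

Specimen A: true annual layer count = 37696 − 17 + 12 = 37691.
A: 47498.5 mm over 37691 years gives 47498.5 / 37691 ≈ 1.260 mm/year.
For B, 1.260 mm/year × 12266 years = 15455.2 mm.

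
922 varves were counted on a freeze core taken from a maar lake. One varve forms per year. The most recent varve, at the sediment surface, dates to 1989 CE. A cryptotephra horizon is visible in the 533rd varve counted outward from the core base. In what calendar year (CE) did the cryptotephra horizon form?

1600 CE

Between varve 533 and the sediment surface there are 922 − 533 = 389 varves.
The varve at the sediment surface is 1989 CE, so the cryptotephra horizon dates to 1989 − 389 = 1600 CE.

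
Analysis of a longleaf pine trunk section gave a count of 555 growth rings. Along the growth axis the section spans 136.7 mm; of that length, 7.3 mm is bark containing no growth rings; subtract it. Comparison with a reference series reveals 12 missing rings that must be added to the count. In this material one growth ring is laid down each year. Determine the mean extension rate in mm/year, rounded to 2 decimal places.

0.23 mm/year

True growth ring count = 555 + 12 = 567.
Removing the 7.3 mm offcut leaves 136.7 − 7.3 = 129.4 mm.
129.4 mm over 567 years gives 129.4 / 567 ≈ 0.23 mm/year.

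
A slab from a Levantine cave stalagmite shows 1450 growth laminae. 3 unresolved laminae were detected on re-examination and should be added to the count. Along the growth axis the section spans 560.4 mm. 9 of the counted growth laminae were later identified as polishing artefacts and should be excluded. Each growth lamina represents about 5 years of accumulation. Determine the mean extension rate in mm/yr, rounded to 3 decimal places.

Adjusted count: 1450 − 9 + 3 = 1444 growth laminae.
1444 growth laminae at 5 years each span 1444 × 5 = 7220 years.
Mean rate = 560.4 mm / 7220 years ≈ 0.078 mm/yr.

0.078 mm/yr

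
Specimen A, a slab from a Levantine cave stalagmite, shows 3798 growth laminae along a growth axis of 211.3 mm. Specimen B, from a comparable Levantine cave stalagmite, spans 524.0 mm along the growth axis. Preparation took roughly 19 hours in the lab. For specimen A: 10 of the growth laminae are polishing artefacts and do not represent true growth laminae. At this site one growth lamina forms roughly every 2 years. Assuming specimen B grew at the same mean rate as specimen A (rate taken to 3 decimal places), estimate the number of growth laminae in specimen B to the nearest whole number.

9357 growth laminae

Specimen A: after corrections the count is 3798 − 10 = 3788 growth laminae.
Specimen A: 3788 growth laminae at 2 years each span 3788 × 2 = 7576 years.
A: 211.3 mm over 7576 years gives 211.3 / 7576 ≈ 0.028 mm per year.
For B, 524.0 / 0.028 = 18714.29 years; at 2 years per growth lamina that is 18714.29 / 2 ≈ 9357 growth laminae.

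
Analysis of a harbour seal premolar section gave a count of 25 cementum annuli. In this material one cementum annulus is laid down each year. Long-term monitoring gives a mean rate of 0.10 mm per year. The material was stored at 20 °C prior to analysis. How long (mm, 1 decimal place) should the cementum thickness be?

2.5 mm

25 years of growth are recorded.
Length ≈ 0.10 × 25 = 2.5 mm.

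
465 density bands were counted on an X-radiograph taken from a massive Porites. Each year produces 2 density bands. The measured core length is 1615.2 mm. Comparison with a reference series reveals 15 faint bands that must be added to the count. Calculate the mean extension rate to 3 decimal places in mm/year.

6.730 mm/year

True density band count = 465 + 15 = 480.
480 density bands at 2 per year is 480 / 2 = 240 years.
Extension rate ≈ 1615.2 / 240 = 6.730 mm/year.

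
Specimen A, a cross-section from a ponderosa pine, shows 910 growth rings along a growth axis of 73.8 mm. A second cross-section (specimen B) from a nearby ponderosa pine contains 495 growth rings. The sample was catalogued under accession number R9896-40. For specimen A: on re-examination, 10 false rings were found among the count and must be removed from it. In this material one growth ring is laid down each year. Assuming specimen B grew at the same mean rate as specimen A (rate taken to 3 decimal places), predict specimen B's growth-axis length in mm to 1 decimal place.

40.6 mm

Specimen A: adjusted count: 910 − 10 = 900 growth rings.
A: 73.8 mm over 900 years gives 73.8 / 900 ≈ 0.082 mm per year.
Length of B = 0.082 × 495 = 40.6 mm.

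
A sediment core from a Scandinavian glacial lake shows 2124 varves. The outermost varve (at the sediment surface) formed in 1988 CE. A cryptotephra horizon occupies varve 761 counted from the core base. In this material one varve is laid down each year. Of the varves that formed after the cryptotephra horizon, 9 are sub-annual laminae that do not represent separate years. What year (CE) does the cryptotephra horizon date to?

634 CE

The cryptotephra horizon sits at varve 761 from the core base, so 2124 − 761 = 1363 varves formed after it.
1363 − 9 false = 1354 true varves after the cryptotephra horizon.
1988 − 1354 = 634 CE.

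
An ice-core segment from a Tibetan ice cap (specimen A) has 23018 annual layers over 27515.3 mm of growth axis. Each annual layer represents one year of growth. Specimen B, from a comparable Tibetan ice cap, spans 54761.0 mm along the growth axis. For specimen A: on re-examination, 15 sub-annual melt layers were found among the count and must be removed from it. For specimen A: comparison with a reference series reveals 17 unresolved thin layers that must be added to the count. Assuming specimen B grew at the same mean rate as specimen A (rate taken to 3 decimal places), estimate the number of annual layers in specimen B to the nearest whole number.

Specimen A: correcting the raw count gives 23018 − 15 + 17 = 23020 true annual layers.
A: Extension rate ≈ 27515.3 / 23020 = 1.195 mm/year.
For B, 54761.0 / 1.195 = 45825.10 years ≈ 45825 annual layers.

45825 annual layers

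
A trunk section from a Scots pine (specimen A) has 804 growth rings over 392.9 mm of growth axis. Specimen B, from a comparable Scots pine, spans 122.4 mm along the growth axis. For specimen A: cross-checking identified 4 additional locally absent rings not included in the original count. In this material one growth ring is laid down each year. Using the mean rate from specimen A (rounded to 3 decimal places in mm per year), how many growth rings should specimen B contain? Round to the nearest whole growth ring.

252 growth rings

Specimen A: true growth ring count = 804 + 4 = 808.
A: Extension rate ≈ 392.9 / 808 = 0.486 mm/yr.
B spans 122.4 / 0.486 = 251.85 years ≈ 252 growth rings.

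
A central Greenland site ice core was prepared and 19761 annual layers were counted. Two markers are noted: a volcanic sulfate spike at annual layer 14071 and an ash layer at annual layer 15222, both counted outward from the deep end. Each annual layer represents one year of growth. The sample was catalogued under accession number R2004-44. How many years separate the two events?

Separation: 15222 − 14071 = 1151 annual layers.
That is 1151 years at one annual layer per year.

1151 years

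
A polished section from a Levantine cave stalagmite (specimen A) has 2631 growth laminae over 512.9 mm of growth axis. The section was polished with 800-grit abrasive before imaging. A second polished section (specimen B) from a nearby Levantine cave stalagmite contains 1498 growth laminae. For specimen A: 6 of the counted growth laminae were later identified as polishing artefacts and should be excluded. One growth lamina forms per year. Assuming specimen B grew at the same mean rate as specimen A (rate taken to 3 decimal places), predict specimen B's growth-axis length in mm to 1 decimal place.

Specimen A: adjusted count: 2631 − 6 = 2625 growth laminae.
A: Extension rate ≈ 512.9 / 2625 = 0.195 mm/yr.
B's length ≈ 0.195 × 1498 = 292.1 mm.

292.1 mm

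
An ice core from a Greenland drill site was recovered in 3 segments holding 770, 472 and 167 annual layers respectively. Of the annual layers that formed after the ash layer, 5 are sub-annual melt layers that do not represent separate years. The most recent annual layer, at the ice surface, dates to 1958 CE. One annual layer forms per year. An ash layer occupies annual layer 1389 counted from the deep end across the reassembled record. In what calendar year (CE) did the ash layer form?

1943 CE

Total annual layers = 770 + 472 + 167 = 1409.
1409 − 1389 = 20 annual layers lie beyond the ash layer toward the ice surface.
Excluding 5 false annual layers: 20 − 5 = 15.
Counting back 15 years from 1958 CE places the ash layer in 1958 − 15 = 1943 CE.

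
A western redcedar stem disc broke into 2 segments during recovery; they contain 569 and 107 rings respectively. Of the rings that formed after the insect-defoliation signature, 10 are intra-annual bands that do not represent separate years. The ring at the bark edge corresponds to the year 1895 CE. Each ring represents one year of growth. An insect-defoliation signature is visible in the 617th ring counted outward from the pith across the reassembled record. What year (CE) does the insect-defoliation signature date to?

Total rings = 569 + 107 = 676.
676 − 617 = 59 rings lie beyond the insect-defoliation signature toward the bark edge.
59 − 10 false = 49 true rings after the insect-defoliation signature.
The ring at the bark edge is 1895 CE, so the insect-defoliation signature dates to 1895 − 49 = 1846 CE.

1846 CE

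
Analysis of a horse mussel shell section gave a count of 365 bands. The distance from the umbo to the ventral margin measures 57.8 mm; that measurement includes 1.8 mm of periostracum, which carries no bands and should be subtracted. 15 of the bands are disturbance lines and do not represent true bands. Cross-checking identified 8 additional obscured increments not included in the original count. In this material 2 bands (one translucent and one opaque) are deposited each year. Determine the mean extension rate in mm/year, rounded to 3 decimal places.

0.313 mm/year

Adjusted count: 365 − 15 + 8 = 358 bands.
With 2 bands per year, 358 / 2 = 179 years.
The growth record spans 57.8 − 1.8 = 56.0 mm.
Mean rate = 56.0 mm / 179 years ≈ 0.313 mm/year.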